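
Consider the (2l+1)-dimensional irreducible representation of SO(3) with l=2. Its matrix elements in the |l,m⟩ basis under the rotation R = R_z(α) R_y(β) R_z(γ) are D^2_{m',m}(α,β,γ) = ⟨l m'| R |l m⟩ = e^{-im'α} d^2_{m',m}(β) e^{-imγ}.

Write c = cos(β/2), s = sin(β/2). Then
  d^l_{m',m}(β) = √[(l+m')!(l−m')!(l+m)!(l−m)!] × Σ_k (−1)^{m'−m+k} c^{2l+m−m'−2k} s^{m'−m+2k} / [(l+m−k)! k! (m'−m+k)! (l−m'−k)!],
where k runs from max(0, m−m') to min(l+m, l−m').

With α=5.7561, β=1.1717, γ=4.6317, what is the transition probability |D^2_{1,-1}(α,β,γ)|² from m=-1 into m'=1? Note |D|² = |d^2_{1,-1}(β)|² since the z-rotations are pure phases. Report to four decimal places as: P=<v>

First d^2_{1,-1}(β=1.1717), then the phase factors e^{-i(1)α} and e^{-i(-1)γ}:
Half-angle: c=0.833242, s=0.552908. N=√(6·1·1·6)=6.000000
k: max(0,(-1)−(1))=0 … min(2+(-1),2−(1))=1
  k=0: (−1)^2·6.0000/(2)·0.8332^2·0.5529^2 = +0.636751
  k=1: (−1)^3·6.0000/(6)·0.8332^0·0.5529^4 = -0.093457
d^2_{1,-1}(1.1717) = +0.636751 -0.093457 = +0.543294
|D^2_{1,-1}|² = |d^2_{1,-1}(β)|² = (+0.543294)² = 0.295168 (the z-rotation phases have unit modulus)

P=0.2952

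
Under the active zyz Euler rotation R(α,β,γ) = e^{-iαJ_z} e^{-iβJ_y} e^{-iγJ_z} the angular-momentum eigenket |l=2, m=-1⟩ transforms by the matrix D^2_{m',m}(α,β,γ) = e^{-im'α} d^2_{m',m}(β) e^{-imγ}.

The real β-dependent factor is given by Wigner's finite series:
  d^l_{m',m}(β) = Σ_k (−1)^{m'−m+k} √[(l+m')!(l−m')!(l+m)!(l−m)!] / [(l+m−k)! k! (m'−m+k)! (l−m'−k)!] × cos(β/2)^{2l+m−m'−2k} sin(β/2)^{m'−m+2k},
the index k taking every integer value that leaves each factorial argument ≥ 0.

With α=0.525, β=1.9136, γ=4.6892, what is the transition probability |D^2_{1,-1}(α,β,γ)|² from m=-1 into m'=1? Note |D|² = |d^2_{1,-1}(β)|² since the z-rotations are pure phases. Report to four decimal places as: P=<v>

P=0.0479

First d^2_{1,-1}(β=1.9136), then the phase factors e^{-i(1)α} and e^{-i(-1)γ}:
Half-angle: c=0.576138, s=0.817352. N=√(6·1·1·6)=6.000000
Admissible k: 0..1 (factorial args all ≥0)
  k=0: (−1)^2·6.0000/(2)·0.5761^2·0.8174^2 = +0.665263
  k=1: (−1)^3·6.0000/(6)·0.5761^0·0.8174^4 = -0.446310
d^2_{1,-1}(1.9136) = +0.665263 -0.446310 = +0.218953
|D^2_{1,-1}|² = |d^2_{1,-1}(β)|² = (+0.218953)² = 0.047940 (the z-rotation phases have unit modulus)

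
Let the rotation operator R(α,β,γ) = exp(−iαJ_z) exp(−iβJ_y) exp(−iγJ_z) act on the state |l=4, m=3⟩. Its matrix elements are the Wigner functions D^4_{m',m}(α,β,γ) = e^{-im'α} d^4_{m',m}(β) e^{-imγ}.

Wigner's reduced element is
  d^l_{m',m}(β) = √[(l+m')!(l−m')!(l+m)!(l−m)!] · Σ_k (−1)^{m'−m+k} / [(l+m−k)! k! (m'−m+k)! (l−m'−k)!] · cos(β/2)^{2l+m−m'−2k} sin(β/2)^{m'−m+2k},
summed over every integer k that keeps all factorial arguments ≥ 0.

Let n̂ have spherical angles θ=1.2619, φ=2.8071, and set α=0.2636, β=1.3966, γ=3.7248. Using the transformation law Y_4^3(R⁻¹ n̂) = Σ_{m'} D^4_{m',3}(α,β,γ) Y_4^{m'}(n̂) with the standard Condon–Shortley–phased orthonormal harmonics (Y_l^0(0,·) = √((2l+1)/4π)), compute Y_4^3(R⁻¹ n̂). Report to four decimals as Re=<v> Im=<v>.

Need the full column D^4_{m',3} for m'=−4..4 at α=0.2636, β=1.3966, γ=3.7248.
cos(β/2)=0.765936, sin(β/2)=0.642917
d^4_{-4,3}: single k=7 term ⇒ +0.098360;  D = -0.075532+0.063005i
d^4_{-3,3}: k∈[6..7] ⇒ +0.290009 -0.029190 = +0.260818;  D = -0.149836+0.213484i
d^4_{-2,3}: k∈[5..6] ⇒ +0.554034 -0.130118 = +0.423915;  D = -0.144712+0.398450i
d^4_{-1,3}: k∈[4..5] ⇒ +0.777872 -0.328839 = +0.449033;  D = -0.038021+0.447420i
d^4_{0,3}: k∈[3..4] ⇒ +0.828879 -0.584003 = +0.244876;  D = +0.043557+0.240971i
d^4_{1,3}: k∈[2..3] ⇒ +0.662423 -0.777872 = -0.115449;  D = -0.049427-0.104333i
d^4_{2,3}: k∈[1..2] ⇒ +0.372021 -0.786343 = -0.414323;  D = -0.268819-0.315277i
d^4_{3,3}: k∈[0..1] ⇒ +0.118452 -0.584202 = -0.465750;  D = -0.384092-0.263432i
d^4_{4,3}: single k=0 term ⇒ -0.281221;  D = -0.265350-0.093139i
Y_4^{m'}(θ=1.2619,φ=2.8071) and Σ D·Y over m':
  (-0.0755+0.0630i)·(+0.0841+0.3547i)  (-0.1498+0.2135i)·(-0.1768-0.2775i)  (-0.1447+0.3985i)·(-0.0841-0.0665i)  (-0.0380+0.4474i)·(+0.3045+0.1058i)  (+0.0436+0.2410i)·(+0.0557+0.0000i)  (-0.0494-0.1043i)·(-0.3045+0.1058i)  (-0.2688-0.3153i)·(-0.0841+0.0665i)  (-0.3841-0.2634i)·(+0.1768-0.2775i)  (-0.2653-0.0931i)·(+0.0841-0.3547i)
Y_4^3(R⁻¹ n̂) = -0.087520+0.285564i

Re=-0.0875 Im=0.2856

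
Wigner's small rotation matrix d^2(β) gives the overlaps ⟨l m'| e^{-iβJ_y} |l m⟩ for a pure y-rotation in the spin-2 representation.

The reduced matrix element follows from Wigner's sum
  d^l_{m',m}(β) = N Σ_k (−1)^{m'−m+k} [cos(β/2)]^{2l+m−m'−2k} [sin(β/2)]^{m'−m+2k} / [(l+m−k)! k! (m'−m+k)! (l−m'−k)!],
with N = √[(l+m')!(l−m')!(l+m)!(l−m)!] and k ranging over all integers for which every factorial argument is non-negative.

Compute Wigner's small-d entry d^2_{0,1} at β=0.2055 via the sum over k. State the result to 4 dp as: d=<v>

d^2_{0,1}(β=0.2055) via Wigner's sum:
Half-angle: c=0.994726, s=0.102569. N=√(2·2·6·1)=4.898979
k∈{1,2} keeps every argument non-negative
  k=1: (−1)^0·4.8990/(2)·0.9947^3·0.1026^1 = +0.247288
  k=2: (−1)^1·4.8990/(2)·0.9947^1·0.1026^3 = -0.002629
d^2_{0,1}(0.2055) = +0.247288 -0.002629 = +0.244659

d=0.2447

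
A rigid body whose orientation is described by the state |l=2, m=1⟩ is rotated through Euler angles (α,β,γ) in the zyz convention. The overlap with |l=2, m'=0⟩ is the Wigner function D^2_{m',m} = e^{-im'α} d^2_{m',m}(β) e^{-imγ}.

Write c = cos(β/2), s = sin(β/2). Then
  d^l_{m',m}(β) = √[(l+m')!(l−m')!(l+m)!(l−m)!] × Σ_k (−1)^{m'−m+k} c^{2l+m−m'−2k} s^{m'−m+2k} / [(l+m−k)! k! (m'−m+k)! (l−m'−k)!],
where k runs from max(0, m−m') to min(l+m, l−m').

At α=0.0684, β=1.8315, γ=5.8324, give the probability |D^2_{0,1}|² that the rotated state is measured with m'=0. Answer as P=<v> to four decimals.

First d^2_{0,1}(β=1.8315), then the phase factors e^{-i(0)α} and e^{-i(1)γ}:
c=cos(1.8315/2)=0.609196, s=sin(1.8315/2)=0.793020; N=√[2·2·6·1]=4.898979
The bounds max(0,m−m')=1 and min(l+m,l−m')=2 give 2 terms
  k=1: (−1)^0·4.8990/(2)·0.6092^3·0.7930^1 = +0.439168
  k=2: (−1)^1·4.8990/(2)·0.6092^1·0.7930^3 = -0.744191
d^2_{0,1}(1.8315) = +0.439168 -0.744191 = -0.305023
|D^2_{0,1}|² = |d^2_{0,1}(β)|² = (-0.305023)² = 0.093039 (the z-rotation phases have unit modulus)

P=0.0930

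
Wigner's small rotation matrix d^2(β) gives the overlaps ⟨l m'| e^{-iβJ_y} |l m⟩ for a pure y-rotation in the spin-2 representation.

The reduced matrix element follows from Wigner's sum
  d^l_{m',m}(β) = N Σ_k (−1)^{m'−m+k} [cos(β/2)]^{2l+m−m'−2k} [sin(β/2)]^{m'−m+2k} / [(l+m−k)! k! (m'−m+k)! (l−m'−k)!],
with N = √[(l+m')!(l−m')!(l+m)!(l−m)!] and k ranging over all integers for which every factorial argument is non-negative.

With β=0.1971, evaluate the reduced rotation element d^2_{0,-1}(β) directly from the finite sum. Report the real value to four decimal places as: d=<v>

d=-0.2352

d^2_{0,-1}(β=0.1971) via Wigner's sum:
With c≡cos(β/2)=0.995148 and s≡sin(β/2)=0.098391, N=[2·2·1·6]^{1/2}=4.898979
k: max(0,(-1)−(0))=0 … min(2+(-1),2−(0))=1
  k=0: (−1)^1·4.8990/(2)·0.9951^3·0.0984^1 = -0.237515
  k=1: (−1)^2·4.8990/(2)·0.9951^1·0.0984^3 = +0.002322
d^2_{0,-1}(0.1971) = -0.237515 +0.002322 = -0.235194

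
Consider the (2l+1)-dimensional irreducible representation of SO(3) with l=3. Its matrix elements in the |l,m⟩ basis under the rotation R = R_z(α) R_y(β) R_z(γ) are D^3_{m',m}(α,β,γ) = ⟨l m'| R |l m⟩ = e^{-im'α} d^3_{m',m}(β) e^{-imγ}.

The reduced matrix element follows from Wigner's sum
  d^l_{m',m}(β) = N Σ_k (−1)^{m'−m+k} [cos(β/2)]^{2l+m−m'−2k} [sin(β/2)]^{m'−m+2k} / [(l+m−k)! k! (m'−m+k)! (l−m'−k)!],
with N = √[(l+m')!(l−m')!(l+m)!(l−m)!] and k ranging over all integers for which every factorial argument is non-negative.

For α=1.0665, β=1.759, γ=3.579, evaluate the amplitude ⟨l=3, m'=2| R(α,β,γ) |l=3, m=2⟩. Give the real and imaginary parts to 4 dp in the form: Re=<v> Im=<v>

Re=0.4194 Im=0.0564

Split into d^3_{2,2}(β=1.759) × two z-phases.
Half-angle: c=0.637536, s=0.770420. N=√(120·1·120·1)=120.000000
Admissible k: 0..1 (factorial args all ≥0)
  k=0: (−1)^0·120.0000/(120)·0.6375^6·0.7704^0 = +0.067148
  k=1: (−1)^1·120.0000/(24)·0.6375^4·0.7704^2 = -0.490281
d^3_{2,2}(1.759) = +0.067148 -0.490281 = -0.423134
Phases: e^{-i·(2)·1.0665}=-0.533052-0.846082i, e^{-i·(2)·3.579}=+0.641139-0.767425i ⇒ D=+0.419353+0.056437i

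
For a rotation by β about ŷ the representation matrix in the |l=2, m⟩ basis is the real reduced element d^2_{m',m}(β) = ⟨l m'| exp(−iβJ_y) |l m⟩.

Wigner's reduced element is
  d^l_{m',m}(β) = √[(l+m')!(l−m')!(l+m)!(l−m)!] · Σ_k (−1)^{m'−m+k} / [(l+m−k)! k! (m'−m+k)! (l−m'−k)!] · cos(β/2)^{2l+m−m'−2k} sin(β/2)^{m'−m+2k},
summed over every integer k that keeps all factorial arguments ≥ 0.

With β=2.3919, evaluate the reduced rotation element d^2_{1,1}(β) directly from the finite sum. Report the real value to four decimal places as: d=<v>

d^2_{1,1}(β=2.3919) via Wigner's sum:
With c≡cos(β/2)=0.366130 and s≡sin(β/2)=0.930564, N=[6·1·6·1]^{1/2}=6.000000
k∈{0,1} keeps every argument non-negative
  k=0: (−1)^0·6.0000/(6)·0.3661^4·0.9306^0 = +0.017970
  k=1: (−1)^1·6.0000/(2)·0.3661^2·0.9306^2 = -0.348244
d^2_{1,1}(2.3919) = +0.017970 -0.348244 = -0.330274

d=-0.3303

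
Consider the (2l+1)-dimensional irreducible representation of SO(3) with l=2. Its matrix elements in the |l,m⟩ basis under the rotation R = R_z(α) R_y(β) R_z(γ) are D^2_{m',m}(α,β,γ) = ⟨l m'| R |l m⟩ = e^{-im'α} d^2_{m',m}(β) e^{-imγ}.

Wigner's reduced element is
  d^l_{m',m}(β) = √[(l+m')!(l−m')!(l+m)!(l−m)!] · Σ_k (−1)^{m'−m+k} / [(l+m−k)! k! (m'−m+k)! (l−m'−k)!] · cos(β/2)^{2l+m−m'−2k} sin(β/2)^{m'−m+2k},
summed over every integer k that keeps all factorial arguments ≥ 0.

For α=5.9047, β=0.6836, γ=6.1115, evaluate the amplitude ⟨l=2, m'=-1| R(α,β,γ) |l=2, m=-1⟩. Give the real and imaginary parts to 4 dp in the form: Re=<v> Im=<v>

Re=0.4166 Im=-0.2555

Split into d^2_{-1,-1}(β=0.6836) × two z-phases.
Half-angle: c=0.942153, s=0.335184. N=√(1·6·1·6)=6.000000
The bounds max(0,m−m')=0 and min(l+m,l−m')=1 give 2 terms
  k=0: (−1)^0·6.0000/(6)·0.9422^4·0.3352^0 = +0.787926
  k=1: (−1)^1·6.0000/(2)·0.9422^2·0.3352^2 = -0.299178
d^2_{-1,-1}(0.6836) = +0.787926 -0.299178 = +0.488748
D = (+0.929225-0.369513i)·(+0.488748)·(+0.985298-0.170843i) = +0.416626-0.255534i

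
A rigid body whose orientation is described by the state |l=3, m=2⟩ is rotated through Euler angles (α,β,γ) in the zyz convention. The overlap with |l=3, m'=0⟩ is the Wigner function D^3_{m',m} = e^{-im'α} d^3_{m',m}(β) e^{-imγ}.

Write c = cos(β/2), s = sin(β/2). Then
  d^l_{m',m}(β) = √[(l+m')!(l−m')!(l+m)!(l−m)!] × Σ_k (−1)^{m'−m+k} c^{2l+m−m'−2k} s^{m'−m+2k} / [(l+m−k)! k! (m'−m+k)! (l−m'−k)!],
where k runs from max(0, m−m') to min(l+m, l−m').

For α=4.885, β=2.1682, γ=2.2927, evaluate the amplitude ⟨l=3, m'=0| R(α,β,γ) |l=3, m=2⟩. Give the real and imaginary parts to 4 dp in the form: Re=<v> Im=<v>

Re=0.0667 Im=-0.5223

First d^3_{0,2}(β=2.1682), then the phase factors e^{-i(0)α} and e^{-i(2)γ}:
Half-angle: c=0.467708, s=0.883883. N=√(6·6·120·1)=65.726707
k∈{2,3} keeps every argument non-negative
  k=2: (−1)^0·65.7267/(12)·0.4677^4·0.8839^2 = +0.204763
  k=3: (−1)^1·65.7267/(12)·0.4677^2·0.8839^4 = -0.731290
d^3_{0,2}(2.1682) = +0.204763 -0.731290 = -0.526528
Attach z-rotation phases: D = e^{-i(0)(4.885)}·(-0.526528)·e^{-i(2)(2.2927)} = +0.066684-0.522288i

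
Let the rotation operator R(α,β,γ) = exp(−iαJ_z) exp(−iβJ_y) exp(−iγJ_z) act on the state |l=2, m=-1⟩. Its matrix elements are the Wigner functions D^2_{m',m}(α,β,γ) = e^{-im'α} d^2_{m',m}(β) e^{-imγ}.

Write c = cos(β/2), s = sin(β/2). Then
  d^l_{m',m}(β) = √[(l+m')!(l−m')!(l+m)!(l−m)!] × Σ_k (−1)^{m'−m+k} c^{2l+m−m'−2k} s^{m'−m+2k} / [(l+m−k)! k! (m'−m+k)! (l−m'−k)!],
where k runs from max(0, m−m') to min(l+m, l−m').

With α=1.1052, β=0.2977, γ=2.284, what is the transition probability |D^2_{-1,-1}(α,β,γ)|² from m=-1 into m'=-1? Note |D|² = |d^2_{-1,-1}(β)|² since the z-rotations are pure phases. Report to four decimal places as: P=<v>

D^2_{-1,-1}(1.1052,0.2977,2.284) = e^{-i·-1·1.1052}·d^2_{-1,-1}(0.2977)·e^{-i·-1·2.284}. Compute d first:
Half-angle: c=0.988942, s=0.148301. N=√(1·6·1·6)=6.000000
The bounds max(0,m−m')=0 and min(l+m,l−m')=1 give 2 terms
  k=0: (−1)^0·6.0000/(6)·0.9889^4·0.1483^0 = +0.956497
  k=1: (−1)^1·6.0000/(2)·0.9889^2·0.1483^2 = -0.064528
d^2_{-1,-1}(0.2977) = +0.956497 -0.064528 = +0.891969
|D^2_{-1,-1}|² = |d^2_{-1,-1}(β)|² = (+0.891969)² = 0.795609 (the z-rotation phases have unit modulus)

P=0.7956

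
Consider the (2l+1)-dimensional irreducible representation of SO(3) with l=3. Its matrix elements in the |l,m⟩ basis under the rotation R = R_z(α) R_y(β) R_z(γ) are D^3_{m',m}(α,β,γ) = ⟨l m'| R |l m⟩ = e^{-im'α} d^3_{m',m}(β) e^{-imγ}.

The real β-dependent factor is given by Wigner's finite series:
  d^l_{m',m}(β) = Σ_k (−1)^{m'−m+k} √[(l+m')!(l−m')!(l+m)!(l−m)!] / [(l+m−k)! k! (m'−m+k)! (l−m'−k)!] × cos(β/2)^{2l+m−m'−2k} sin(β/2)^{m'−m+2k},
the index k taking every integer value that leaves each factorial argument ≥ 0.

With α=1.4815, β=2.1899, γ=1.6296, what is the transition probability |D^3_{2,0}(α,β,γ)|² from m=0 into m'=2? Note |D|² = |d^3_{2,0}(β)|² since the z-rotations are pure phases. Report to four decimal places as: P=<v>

P=0.2778

D^3_{2,0}(1.4815,2.1899,1.6296) = e^{-i·2·1.4815}·d^3_{2,0}(2.1899)·e^{-i·0·1.6296}. Compute d first:
With c≡cos(β/2)=0.458091 and s≡sin(β/2)=0.888905, N=[120·1·6·6]^{1/2}=65.726707
k: max(0,(0)−(2))=0 … min(3+(0),3−(2))=1
  k=0: (−1)^2·65.7267/(12)·0.4581^4·0.8889^2 = +0.190580
  k=1: (−1)^3·65.7267/(12)·0.4581^2·0.8889^4 = -0.717606
d^3_{2,0}(2.1899) = +0.190580 -0.717606 = -0.527026
|D^3_{2,0}|² = |d^3_{2,0}(β)|² = (-0.527026)² = 0.277756 (the z-rotation phases have unit modulus)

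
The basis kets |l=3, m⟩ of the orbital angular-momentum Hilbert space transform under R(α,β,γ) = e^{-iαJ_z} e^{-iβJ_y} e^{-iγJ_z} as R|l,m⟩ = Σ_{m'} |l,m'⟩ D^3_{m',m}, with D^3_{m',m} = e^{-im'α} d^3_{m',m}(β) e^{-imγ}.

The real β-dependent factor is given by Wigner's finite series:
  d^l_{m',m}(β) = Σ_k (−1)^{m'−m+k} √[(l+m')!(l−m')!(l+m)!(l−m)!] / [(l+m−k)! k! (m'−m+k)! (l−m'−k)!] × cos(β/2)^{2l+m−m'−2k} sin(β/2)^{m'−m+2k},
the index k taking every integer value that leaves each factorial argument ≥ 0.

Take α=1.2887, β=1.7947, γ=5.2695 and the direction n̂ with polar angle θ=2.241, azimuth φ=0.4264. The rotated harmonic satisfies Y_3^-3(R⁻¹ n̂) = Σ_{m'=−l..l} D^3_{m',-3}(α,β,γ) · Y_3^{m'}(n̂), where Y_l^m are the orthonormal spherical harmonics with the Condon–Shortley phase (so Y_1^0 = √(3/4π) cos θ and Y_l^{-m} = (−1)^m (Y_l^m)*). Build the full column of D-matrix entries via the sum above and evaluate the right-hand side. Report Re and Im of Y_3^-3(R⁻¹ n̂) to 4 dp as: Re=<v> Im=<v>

Re=0.1769 Im=-0.0753

Need the full column D^3_{m',-3} for m'=−3..3 at α=1.2887, β=1.7947, γ=5.2695.
cos(β/2)=0.623684, sin(β/2)=0.781677
d^3_{-3,-3}: single k=0 term ⇒ +0.058855;  D = +0.039935+0.043234i
d^3_{-2,-3}: single k=0 term ⇒ -0.180686;  D = -0.161610+0.080807i
d^3_{-1,-3}: single k=0 term ⇒ +0.358061;  D = -0.064653-0.352176i
d^3_{0,-3}: single k=0 term ⇒ -0.518191;  D = +0.515574+0.052010i
d^3_{1,-3}: single k=0 term ⇒ +0.562449;  D = -0.209999+0.521776i
d^3_{2,-3}: single k=0 term ⇒ -0.445837;  D = -0.350911-0.275013i
d^3_{3,-3}: single k=0 term ⇒ +0.228120;  D = +0.185134-0.133282i
Y_3^{m'}(θ=2.241,φ=0.4264) and Σ D·Y over m':
  (+0.0399+0.0432i)·(+0.0577-0.1923i)  (-0.1616+0.0808i)·(-0.2565+0.2936i)  (-0.0647-0.3522i)·(+0.2142-0.0973i)  (+0.5156+0.0520i)·(+0.2482+0.0000i)  (-0.2100+0.5218i)·(-0.2142-0.0973i)  (-0.3509-0.2750i)·(-0.2565-0.2936i)  (+0.1851-0.1333i)·(-0.0577-0.1923i)
Y_3^-3(R⁻¹ n̂) = +0.176904-0.075305i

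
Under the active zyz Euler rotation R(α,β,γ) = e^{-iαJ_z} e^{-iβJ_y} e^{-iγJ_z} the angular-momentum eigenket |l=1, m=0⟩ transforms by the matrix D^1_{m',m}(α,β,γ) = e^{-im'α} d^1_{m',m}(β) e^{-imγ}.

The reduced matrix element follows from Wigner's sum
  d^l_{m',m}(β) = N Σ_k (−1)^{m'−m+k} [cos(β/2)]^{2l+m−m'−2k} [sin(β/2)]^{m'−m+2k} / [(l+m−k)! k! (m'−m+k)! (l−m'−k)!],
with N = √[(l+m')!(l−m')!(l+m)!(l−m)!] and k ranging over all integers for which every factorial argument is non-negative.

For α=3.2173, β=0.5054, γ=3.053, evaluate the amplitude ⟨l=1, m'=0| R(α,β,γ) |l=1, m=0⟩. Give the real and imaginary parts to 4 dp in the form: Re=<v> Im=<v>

Split into d^1_{0,0}(β=0.5054) × two z-phases.
With c≡cos(β/2)=0.968241 and s≡sin(β/2)=0.250019, N=[1·1·1·1]^{1/2}=1.000000
k∈{0,1} keeps every argument non-negative
  k=0: (−1)^0·1.0000/(1)·0.9682^2·0.2500^0 = +0.937490
  k=1: (−1)^1·1.0000/(1)·0.9682^0·0.2500^2 = -0.062510
d^1_{0,0}(0.5054) = +0.937490 -0.062510 = +0.874981
D = (+1.000000+0.000000i)·(+0.874981)·(+1.000000+0.000000i) = +0.874981+0.000000i

Re=0.8750 Im=0.0000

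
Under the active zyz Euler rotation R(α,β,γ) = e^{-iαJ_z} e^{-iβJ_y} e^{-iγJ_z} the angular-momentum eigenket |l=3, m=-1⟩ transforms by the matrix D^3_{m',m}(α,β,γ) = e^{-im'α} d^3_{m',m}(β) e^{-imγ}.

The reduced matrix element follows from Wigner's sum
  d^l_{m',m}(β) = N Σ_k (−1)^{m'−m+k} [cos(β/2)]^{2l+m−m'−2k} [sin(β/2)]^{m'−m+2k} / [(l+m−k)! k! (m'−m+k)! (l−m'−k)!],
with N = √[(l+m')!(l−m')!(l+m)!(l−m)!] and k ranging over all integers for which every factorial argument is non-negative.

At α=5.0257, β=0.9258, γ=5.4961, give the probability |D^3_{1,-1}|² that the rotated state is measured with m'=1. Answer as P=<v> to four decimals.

D^3_{1,-1}(5.0257,0.9258,5.4961) = e^{-i·1·5.0257}·d^3_{1,-1}(0.9258)·e^{-i·-1·5.4961}. Compute d first:
Half-angle: c=0.894761, s=0.446545. N=√(24·2·2·24)=48.000000
The bounds max(0,m−m')=0 and min(l+m,l−m')=2 give 3 terms
  k=0: (−1)^2·48.0000/(8)·0.8948^4·0.4465^2 = +0.766849
  k=1: (−1)^3·48.0000/(6)·0.8948^2·0.4465^4 = -0.254662
  k=2: (−1)^4·48.0000/(48)·0.8948^0·0.4465^6 = +0.007928
d^3_{1,-1}(0.9258) = +0.766849 -0.254662 +0.007928 = +0.520116
|D^3_{1,-1}|² = |d^3_{1,-1}(β)|² = (+0.520116)² = 0.270520 (the z-rotation phases have unit modulus)

P=0.2705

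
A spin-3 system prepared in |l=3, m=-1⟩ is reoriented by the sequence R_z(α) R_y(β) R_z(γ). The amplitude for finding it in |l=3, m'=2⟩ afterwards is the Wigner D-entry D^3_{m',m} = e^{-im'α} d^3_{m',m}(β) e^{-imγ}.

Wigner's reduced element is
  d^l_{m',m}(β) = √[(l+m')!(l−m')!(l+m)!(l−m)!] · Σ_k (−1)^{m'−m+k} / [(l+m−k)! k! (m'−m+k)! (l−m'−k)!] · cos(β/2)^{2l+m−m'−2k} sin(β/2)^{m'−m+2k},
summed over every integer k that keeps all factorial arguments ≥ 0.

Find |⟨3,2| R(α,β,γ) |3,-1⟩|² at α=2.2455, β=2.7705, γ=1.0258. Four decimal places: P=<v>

P=0.2473

D^3_{2,-1}(2.2455,2.7705,1.0258) = e^{-i·2·2.2455}·d^3_{2,-1}(2.7705)·e^{-i·-1·1.0258}. Compute d first:
c=cos(2.7705/2)=0.184484, s=sin(2.7705/2)=0.982836; N=√[120·1·2·24]=75.894664
The bounds max(0,m−m')=0 and min(l+m,l−m')=1 give 2 terms
  k=0: (−1)^3·75.8947/(12)·0.1845^3·0.9828^3 = -0.037700
  k=1: (−1)^4·75.8947/(24)·0.1845^1·0.9828^5 = +0.535010
d^3_{2,-1}(2.7705) = -0.037700 +0.535010 = +0.497310
|D^3_{2,-1}|² = |d^3_{2,-1}(β)|² = (+0.497310)² = 0.247317 (the z-rotation phases have unit modulus)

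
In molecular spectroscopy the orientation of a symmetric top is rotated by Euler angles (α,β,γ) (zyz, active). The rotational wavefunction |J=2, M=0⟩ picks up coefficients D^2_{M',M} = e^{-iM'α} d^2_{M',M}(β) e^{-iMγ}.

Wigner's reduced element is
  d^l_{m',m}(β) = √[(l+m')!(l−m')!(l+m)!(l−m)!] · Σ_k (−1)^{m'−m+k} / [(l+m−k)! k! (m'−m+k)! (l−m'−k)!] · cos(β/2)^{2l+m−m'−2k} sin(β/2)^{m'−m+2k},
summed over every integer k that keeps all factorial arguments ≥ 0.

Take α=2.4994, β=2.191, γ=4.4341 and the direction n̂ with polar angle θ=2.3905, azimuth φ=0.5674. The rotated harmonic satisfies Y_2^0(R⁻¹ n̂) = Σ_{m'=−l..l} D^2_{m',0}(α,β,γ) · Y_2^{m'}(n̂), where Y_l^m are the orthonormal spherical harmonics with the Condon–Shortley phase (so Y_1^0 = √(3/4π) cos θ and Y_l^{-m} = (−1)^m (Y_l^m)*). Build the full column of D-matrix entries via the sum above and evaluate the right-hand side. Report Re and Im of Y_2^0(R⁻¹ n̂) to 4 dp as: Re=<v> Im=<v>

Need the full column D^2_{m',0} for m'=−2..2 at α=2.4994, β=2.191, γ=4.4341.
cos(β/2)=0.457602, sin(β/2)=0.889157
d^2_{-2,0}: single k=2 term ⇒ +0.405516;  D = +0.114563-0.388997i
d^2_{-1,0}: k∈[1..2] ⇒ +0.208698 -0.787951 = -0.579253;  D = +0.463857-0.346945i
d^2_{0,0}: k∈[0..2] ⇒ +0.043848 -0.662205 +0.625049 = +0.006692;  D = +0.006692+0.000000i
d^2_{1,0}: k∈[0..1] ⇒ -0.208698 +0.787951 = +0.579253;  D = -0.463857-0.346945i
d^2_{2,0}: single k=0 term ⇒ +0.405516;  D = +0.114563+0.388997i
Y_2^{m'}(θ=2.3905,φ=0.5674) and Σ D·Y over m':
  (+0.1146-0.3890i)·(+0.0760-0.1631i)  (+0.4639-0.3469i)·(-0.3250+0.2071i)  (+0.0067+0.0000i)·(+0.1901+0.0000i)  (-0.4639-0.3469i)·(+0.3250+0.2071i)  (+0.1146+0.3890i)·(+0.0760+0.1631i)
Y_2^0(R⁻¹ n̂) = -0.265960-0.000000i

Re=-0.2660 Im=0.0000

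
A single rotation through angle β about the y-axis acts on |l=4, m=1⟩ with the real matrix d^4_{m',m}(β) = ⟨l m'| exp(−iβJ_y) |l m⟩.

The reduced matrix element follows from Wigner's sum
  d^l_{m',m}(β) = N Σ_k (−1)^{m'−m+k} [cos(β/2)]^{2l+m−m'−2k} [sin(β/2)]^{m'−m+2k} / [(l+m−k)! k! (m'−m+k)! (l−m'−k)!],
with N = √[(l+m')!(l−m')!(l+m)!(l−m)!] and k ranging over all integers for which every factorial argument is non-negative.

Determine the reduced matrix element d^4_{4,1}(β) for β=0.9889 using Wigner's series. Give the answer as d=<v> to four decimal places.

d^4_{4,1}(β=0.9889) via Wigner's sum:
With c≡cos(β/2)=0.880230 and s≡sin(β/2)=0.474548, N=[40320·1·120·6]^{1/2}=5387.986637
k∈{0} keeps every argument non-negative
  k=0: (−1)^3·5387.9866/(720)·0.8802^5·0.4745^3 = -0.422585
d^4_{4,1}(0.9889) = -0.422585

d=-0.4226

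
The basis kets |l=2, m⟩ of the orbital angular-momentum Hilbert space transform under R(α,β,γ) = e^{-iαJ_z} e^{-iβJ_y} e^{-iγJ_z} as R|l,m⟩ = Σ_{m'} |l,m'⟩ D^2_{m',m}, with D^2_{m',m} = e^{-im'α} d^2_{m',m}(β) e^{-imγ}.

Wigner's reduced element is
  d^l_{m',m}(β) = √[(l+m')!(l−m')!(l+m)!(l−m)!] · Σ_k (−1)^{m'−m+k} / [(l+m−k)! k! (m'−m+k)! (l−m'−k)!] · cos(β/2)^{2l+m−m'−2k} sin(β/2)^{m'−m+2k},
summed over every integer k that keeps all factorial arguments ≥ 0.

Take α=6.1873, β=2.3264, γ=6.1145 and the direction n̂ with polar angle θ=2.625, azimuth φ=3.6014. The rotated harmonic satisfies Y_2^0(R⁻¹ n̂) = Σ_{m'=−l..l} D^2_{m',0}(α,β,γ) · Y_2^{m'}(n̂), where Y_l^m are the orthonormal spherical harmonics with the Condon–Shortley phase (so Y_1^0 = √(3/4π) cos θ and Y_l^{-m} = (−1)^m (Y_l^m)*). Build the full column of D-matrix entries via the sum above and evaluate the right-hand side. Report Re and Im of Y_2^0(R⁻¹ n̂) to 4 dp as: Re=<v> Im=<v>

Need the full column D^2_{m',0} for m'=−2..2 at α=6.1873, β=2.3264, γ=6.1145.
cos(β/2)=0.396404, sin(β/2)=0.918076
d^2_{-2,0}: single k=2 term ⇒ +0.324421;  D = +0.318474-0.061834i
d^2_{-1,0}: k∈[1..2] ⇒ +0.140077 -0.751363 = -0.611286;  D = -0.608478+0.058524i
d^2_{0,0}: k∈[0..2] ⇒ +0.024692 -0.529777 +0.710420 = +0.205335;  D = +0.205335+0.000000i
d^2_{1,0}: k∈[0..1] ⇒ -0.140077 +0.751363 = +0.611286;  D = +0.608478+0.058524i
d^2_{2,0}: single k=0 term ⇒ +0.324421;  D = +0.318474+0.061834i
Y_2^{m'}(θ=2.625,φ=3.6014) and Σ D·Y over m':
  (+0.3185-0.0618i)·(+0.0571-0.0750i)  (-0.6085+0.0585i)·(+0.2973-0.1472i)  (+0.2053+0.0000i)·(+0.4000+0.0000i)  (+0.6085+0.0585i)·(-0.2973-0.1472i)  (+0.3185+0.0618i)·(+0.0571+0.0750i)
Y_2^0(R⁻¹ n̂) = -0.235360+0.000000i

Re=-0.2354 Im=0.0000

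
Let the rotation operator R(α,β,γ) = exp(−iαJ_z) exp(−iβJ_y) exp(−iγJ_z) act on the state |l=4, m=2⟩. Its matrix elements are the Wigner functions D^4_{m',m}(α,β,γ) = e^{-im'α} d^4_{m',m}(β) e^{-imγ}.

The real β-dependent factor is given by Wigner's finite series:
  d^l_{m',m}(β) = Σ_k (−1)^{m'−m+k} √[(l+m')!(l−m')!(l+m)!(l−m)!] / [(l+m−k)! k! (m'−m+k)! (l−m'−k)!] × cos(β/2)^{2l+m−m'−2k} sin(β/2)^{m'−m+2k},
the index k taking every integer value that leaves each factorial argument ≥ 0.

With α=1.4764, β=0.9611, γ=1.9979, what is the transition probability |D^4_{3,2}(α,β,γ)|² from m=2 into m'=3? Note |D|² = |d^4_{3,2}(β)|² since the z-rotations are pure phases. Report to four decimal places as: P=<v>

First d^4_{3,2}(β=0.9611), then the phase factors e^{-i(3)α} and e^{-i(2)γ}:
c=cos(0.9611/2)=0.886741, s=sin(0.9611/2)=0.462267; N=√[5040·1·720·2]=2693.993318
k∈{0,1} keeps every argument non-negative
  k=0: (−1)^1·2693.9933/(720)·0.8867^7·0.4623^1 = -0.745648
  k=1: (−1)^2·2693.9933/(240)·0.8867^5·0.4623^3 = +0.607921
d^4_{3,2}(0.9611) = -0.745648 +0.607921 = -0.137727
|D^4_{3,2}|² = |d^4_{3,2}(β)|² = (-0.137727)² = 0.018969 (the z-rotation phases have unit modulus)

P=0.0190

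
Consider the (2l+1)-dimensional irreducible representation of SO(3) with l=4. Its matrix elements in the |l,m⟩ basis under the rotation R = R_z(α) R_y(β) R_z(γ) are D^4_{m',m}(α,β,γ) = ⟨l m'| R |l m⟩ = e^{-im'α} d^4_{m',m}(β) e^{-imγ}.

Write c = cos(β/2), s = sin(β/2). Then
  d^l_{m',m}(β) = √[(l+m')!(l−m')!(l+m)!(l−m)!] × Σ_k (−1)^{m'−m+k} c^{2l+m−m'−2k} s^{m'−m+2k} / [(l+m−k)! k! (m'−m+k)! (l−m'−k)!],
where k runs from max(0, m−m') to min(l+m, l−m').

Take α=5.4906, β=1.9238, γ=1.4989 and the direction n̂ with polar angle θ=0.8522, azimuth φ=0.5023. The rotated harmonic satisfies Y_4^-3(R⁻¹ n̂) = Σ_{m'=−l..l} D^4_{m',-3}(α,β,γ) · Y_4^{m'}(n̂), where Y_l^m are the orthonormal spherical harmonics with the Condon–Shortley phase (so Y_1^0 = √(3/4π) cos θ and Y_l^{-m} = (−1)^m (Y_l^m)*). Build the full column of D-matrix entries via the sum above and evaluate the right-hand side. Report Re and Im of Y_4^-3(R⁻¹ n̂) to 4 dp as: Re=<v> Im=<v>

Need the full column D^4_{m',-3} for m'=−4..4 at α=5.4906, β=1.9238, γ=1.4989.
cos(β/2)=0.571962, sin(β/2)=0.820280
d^4_{-4,-3}: single k=1 term ⇒ +0.046460;  D = +0.011244+0.045079i
d^4_{-3,-3}: k∈[0..1] ⇒ +0.011454 -0.164903 = -0.153449;  D = +0.079963-0.130967i
d^4_{-2,-3}: k∈[0..1] ⇒ -0.061461 +0.379236 = +0.317775;  D = -0.309402+0.072465i
d^4_{-1,-3}: k∈[0..1] ⇒ +0.186982 -0.640969 = -0.453987;  D = +0.384034+0.242121i
d^4_{0,-3}: k∈[0..1] ⇒ -0.399749 +0.822199 = +0.422449;  D = -0.090413-0.412661i
d^4_{1,-3}: k∈[0..1] ⇒ +0.640969 -0.791002 = -0.150032;  D = -0.081831+0.125751i
d^4_{2,-3}: k∈[0..1] ⇒ -0.780006 +0.534768 = -0.245238;  D = -0.240285+0.049037i
d^4_{3,-3}: k∈[0..1] ⇒ +0.697598 -0.204973 = +0.492625;  D = +0.408994+0.274597i
d^4_{4,-3}: single k=0 term ⇒ -0.404247;  D = -0.075131-0.397204i
Y_4^{m'}(θ=0.8522,φ=0.5023) and Σ D·Y over m':
  (+0.0112+0.0451i)·(-0.0603-0.1286i)  (+0.0800-0.1310i)·(+0.0224-0.3507i)  (-0.3094+0.0725i)·(+0.2068-0.3253i)  (+0.3840+0.2421i)·(+0.0069-0.0038i)  (-0.0904-0.4127i)·(-0.3626+0.0000i)  (-0.0818+0.1258i)·(-0.0069-0.0038i)  (-0.2403+0.0490i)·(+0.2068+0.3253i)  (+0.4090+0.2746i)·(-0.0224-0.3507i)  (-0.0751-0.3972i)·(-0.0603+0.1286i)
Y_4^-3(R⁻¹ n̂) = +0.035112+0.026435i

Re=0.0351 Im=0.0264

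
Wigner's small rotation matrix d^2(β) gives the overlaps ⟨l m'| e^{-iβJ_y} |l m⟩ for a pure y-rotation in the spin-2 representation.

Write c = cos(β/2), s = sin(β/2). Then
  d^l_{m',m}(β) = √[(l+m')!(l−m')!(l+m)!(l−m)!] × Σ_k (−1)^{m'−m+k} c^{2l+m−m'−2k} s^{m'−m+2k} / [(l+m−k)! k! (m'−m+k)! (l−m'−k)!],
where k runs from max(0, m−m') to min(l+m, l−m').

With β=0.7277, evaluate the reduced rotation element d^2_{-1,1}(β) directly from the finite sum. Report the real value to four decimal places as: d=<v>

d^2_{-1,1}(β=0.7277) via Wigner's sum:
c=cos(0.7277/2)=0.934534, s=sin(0.7277/2)=0.355875; N=√[1·6·6·1]=6.000000
Admissible k: 2..3 (factorial args all ≥0)
  k=2: (−1)^0·6.0000/(2)·0.9345^2·0.3559^2 = +0.331822
  k=3: (−1)^1·6.0000/(6)·0.9345^0·0.3559^4 = -0.016039
d^2_{-1,1}(0.7277) = +0.331822 -0.016039 = +0.315783

d=0.3158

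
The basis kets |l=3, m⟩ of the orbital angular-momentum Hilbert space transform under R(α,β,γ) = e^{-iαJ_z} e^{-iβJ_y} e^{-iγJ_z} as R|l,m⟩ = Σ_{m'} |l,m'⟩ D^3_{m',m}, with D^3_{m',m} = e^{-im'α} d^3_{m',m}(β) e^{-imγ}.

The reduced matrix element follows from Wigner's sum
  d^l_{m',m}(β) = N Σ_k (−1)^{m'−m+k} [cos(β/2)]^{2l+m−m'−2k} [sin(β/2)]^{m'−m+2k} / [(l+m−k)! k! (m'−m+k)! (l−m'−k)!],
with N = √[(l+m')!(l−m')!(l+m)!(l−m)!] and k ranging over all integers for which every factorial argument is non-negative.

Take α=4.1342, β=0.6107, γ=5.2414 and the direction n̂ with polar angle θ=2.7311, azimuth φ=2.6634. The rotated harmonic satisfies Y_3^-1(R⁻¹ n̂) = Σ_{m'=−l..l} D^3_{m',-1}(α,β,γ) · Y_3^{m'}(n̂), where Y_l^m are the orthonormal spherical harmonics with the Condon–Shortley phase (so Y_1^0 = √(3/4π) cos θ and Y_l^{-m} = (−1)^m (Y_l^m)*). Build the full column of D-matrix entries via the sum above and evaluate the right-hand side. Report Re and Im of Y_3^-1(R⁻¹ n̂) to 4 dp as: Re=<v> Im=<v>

Need the full column D^3_{m',-1} for m'=−3..3 at α=4.1342, β=0.6107, γ=5.2414.
cos(β/2)=0.953742, sin(β/2)=0.300627
d^3_{-3,-1}: single k=2 term ⇒ +0.289618;  D = +0.103444-0.270514i
d^3_{-2,-1}: k∈[1..2] ⇒ +0.750209 -0.149076 = +0.601133;  D = +0.352874+0.486663i
d^3_{-1,-1}: k∈[0..2] ⇒ +0.752636 -0.598231 +0.044578 = +0.198983;  D = -0.198742+0.009782i
d^3_{0,-1}: k∈[0..2] ⇒ -0.821812 +0.244956 -0.008113 = -0.584969;  D = -0.295222+0.505008i
d^3_{1,-1}: k∈[0..2] ⇒ +0.448674 -0.059438 +0.000738 = +0.389974;  D = +0.174384+0.348812i
d^3_{2,-1}: k∈[0..1] ⇒ -0.149076 +0.007406 = -0.141670;  D = +0.140741+0.016199i
d^3_{3,-1}: single k=0 term ⇒ +0.028775;  D = +0.018378-0.022142i
Y_3^{m'}(θ=2.7311,φ=2.6634) and Σ D·Y over m':
  (+0.1034-0.2705i)·(-0.0036-0.0263i)  (+0.3529+0.4867i)·(-0.0860-0.1219i)  (-0.1987+0.0098i)·(-0.3668-0.1901i)  (-0.2952+0.5050i)·(-0.4119+0.0000i)  (+0.1744+0.3488i)·(+0.3668-0.1901i)  (+0.1407+0.0162i)·(-0.0860+0.1219i)  (+0.0184-0.0221i)·(+0.0036-0.0263i)
Y_3^-1(R⁻¹ n̂) = +0.333566-0.150442i

Re=0.3336 Im=-0.1504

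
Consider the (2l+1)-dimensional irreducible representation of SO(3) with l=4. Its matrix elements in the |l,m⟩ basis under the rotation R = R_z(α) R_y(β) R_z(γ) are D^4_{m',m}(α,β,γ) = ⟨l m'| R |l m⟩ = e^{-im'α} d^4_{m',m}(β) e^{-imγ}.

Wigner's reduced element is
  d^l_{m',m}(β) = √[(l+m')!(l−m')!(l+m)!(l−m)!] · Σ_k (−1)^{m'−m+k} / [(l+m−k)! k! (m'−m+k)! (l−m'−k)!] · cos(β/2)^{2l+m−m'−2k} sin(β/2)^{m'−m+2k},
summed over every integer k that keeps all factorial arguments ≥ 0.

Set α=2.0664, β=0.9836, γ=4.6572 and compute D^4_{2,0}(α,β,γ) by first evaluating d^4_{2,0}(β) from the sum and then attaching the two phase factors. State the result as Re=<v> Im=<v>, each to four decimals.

Re=-0.1723 Im=0.2633

First d^4_{2,0}(β=0.9836), then the phase factors e^{-i(2)α} and e^{-i(0)γ}:
Half-angle: c=0.881484, s=0.472213. N=√(720·2·24·24)=910.735966
The bounds max(0,m−m')=0 and min(l+m,l−m')=2 give 3 terms
  k=0: (−1)^2·910.7360/(96)·0.8815^6·0.4722^2 = +0.992397
  k=1: (−1)^3·910.7360/(36)·0.8815^4·0.4722^4 = -0.759454
  k=2: (−1)^4·910.7360/(96)·0.8815^2·0.4722^6 = +0.081730
d^4_{2,0}(0.9836) = +0.992397 -0.759454 +0.081730 = +0.314673
D = (-0.547680+0.836688i)·(+0.314673)·(+1.000000+0.000000i) = -0.172340+0.263283i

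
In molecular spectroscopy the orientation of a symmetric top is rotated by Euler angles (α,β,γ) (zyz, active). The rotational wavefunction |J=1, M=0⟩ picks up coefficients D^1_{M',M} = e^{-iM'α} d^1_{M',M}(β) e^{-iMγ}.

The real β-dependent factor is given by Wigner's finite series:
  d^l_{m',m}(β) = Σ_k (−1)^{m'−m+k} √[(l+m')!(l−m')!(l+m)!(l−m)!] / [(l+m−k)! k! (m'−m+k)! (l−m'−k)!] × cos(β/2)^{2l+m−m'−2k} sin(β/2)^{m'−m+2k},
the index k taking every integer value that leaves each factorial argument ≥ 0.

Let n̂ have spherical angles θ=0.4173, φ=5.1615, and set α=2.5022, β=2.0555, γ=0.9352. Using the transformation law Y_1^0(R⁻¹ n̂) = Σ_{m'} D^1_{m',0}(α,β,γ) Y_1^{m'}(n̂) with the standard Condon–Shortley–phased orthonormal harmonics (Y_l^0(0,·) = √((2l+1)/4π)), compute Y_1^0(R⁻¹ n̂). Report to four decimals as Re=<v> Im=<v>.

Re=-0.3634 Im=0.0000

Need the full column D^1_{m',0} for m'=−1..1 at α=2.5022, β=2.0555, γ=0.9352.
cos(β/2)=0.516746, sin(β/2)=0.856138
d^1_{-1,0}: single k=1 term ⇒ +0.625657;  D = -0.502064+0.373335i
d^1_{0,0}: k∈[0..1] ⇒ +0.267027 -0.732973 = -0.465946;  D = -0.465946+0.000000i
d^1_{1,0}: single k=0 term ⇒ -0.625657;  D = +0.502064+0.373335i
Y_1^{m'}(θ=0.4173,φ=5.1615) and Σ D·Y over m':
  (-0.5021+0.3733i)·(+0.0608+0.1261i)  (-0.4659+0.0000i)·(+0.4467+0.0000i)  (+0.5021+0.3733i)·(-0.0608+0.1261i)
Y_1^0(R⁻¹ n̂) = -0.363357+0.000000i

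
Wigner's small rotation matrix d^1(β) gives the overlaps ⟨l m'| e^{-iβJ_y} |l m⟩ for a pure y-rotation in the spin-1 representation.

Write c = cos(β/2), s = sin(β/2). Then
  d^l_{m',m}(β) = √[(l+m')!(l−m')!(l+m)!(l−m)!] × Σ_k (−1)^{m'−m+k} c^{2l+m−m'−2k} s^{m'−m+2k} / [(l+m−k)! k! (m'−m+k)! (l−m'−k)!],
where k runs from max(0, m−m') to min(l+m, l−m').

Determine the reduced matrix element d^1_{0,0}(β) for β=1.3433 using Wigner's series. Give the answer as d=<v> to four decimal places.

d=0.2255

d^1_{0,0}(β=1.3433) via Wigner's sum:
c=cos(1.3433/2)=0.782796, s=sin(1.3433/2)=0.622278; N=√[1·1·1·1]=1.000000
k: max(0,(0)−(0))=0 … min(1+(0),1−(0))=1
  k=0: (−1)^0·1.0000/(1)·0.7828^2·0.6223^0 = +0.612770
  k=1: (−1)^1·1.0000/(1)·0.7828^0·0.6223^2 = -0.387230
d^1_{0,0}(1.3433) = +0.612770 -0.387230 = +0.225539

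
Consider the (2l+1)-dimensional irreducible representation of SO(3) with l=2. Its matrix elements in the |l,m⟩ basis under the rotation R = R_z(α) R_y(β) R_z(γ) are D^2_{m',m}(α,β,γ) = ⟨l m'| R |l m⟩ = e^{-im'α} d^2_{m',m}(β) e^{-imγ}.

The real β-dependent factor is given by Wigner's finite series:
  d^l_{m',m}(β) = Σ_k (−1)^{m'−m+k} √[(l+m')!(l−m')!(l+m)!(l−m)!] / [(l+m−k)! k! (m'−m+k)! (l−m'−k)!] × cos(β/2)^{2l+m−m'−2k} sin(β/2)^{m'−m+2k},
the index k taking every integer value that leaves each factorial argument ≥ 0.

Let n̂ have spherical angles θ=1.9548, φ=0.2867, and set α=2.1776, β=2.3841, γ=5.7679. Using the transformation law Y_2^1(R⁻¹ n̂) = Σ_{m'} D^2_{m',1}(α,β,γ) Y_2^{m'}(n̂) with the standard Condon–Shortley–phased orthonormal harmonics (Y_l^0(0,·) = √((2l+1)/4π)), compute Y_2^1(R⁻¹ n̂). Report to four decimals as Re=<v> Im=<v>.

Need the full column D^2_{m',1} for m'=−2..2 at α=2.1776, β=2.3841, γ=5.7679.
cos(β/2)=0.369756, sin(β/2)=0.929129
d^2_{-2,1}: single k=3 term ⇒ +0.593162;  D = +0.093387-0.585764i
d^2_{-1,1}: k∈[2..3] ⇒ +0.354082 -0.745253 = -0.391172;  D = +0.352449-0.169691i
d^2_{0,1}: k∈[1..2] ⇒ +0.115053 -0.726472 = -0.611419;  D = -0.532028-0.301297i
d^2_{1,1}: k∈[0..1] ⇒ +0.018692 -0.354082 = -0.335390;  D = +0.030651+0.333986i
d^2_{2,1}: single k=0 term ⇒ -0.093940;  D = +0.071951-0.060397i
Y_2^{m'}(θ=1.9548,φ=0.2867) and Σ D·Y over m':
  (+0.0934-0.5858i)·(+0.2790-0.1801i)  (+0.3524-0.1697i)·(-0.2574+0.0759i)  (-0.5320-0.3013i)·(-0.1826+0.0000i)  (+0.0307+0.3340i)·(+0.2574+0.0759i)  (+0.0720-0.0604i)·(+0.2790+0.1801i)
Y_2^1(R⁻¹ n̂) = -0.046669+0.029621i

Re=-0.0467 Im=0.0296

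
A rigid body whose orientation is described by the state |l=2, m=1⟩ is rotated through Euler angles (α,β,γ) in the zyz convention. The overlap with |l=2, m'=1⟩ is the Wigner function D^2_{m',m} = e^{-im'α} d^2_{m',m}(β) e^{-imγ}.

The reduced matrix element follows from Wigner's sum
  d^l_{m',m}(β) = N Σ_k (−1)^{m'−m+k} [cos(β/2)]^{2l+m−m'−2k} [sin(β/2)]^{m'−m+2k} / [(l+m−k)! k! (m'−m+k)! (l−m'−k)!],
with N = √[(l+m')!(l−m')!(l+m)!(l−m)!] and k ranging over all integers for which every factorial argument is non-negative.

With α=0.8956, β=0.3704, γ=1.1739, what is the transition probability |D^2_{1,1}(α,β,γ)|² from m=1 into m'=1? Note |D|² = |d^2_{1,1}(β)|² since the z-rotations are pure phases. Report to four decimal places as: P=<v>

P=0.6973

First d^2_{1,1}(β=0.3704), then the phase factors e^{-i(1)α} and e^{-i(1)γ}:
Half-angle: c=0.982899, s=0.184143. N=√(6·1·6·1)=6.000000
The bounds max(0,m−m')=0 and min(l+m,l−m')=1 give 2 terms
  k=0: (−1)^0·6.0000/(6)·0.9829^4·0.1841^0 = +0.933332
  k=1: (−1)^1·6.0000/(2)·0.9829^2·0.1841^2 = -0.098277
d^2_{1,1}(0.3704) = +0.933332 -0.098277 = +0.835056
|D^2_{1,1}|² = |d^2_{1,1}(β)|² = (+0.835056)² = 0.697318 (the z-rotation phases have unit modulus)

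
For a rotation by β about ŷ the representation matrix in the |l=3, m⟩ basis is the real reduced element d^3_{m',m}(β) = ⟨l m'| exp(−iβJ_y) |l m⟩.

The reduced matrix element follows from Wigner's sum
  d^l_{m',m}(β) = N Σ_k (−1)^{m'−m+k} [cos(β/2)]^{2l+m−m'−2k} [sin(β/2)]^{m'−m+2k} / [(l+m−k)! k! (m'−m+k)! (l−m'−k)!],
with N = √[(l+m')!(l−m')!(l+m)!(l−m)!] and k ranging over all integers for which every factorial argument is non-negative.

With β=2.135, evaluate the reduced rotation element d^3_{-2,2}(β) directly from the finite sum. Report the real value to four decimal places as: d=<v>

d=0.2331

d^3_{-2,2}(β=2.135) via Wigner's sum:
With c≡cos(β/2)=0.482316 and s≡sin(β/2)=0.875997, N=[1·120·120·1]^{1/2}=120.000000
The bounds max(0,m−m')=4 and min(l+m,l−m')=5 give 2 terms
  k=4: (−1)^0·120.0000/(24)·0.4823^2·0.8760^4 = +0.684927
  k=5: (−1)^1·120.0000/(120)·0.4823^0·0.8760^6 = -0.451874
d^3_{-2,2}(2.135) = +0.684927 -0.451874 = +0.233053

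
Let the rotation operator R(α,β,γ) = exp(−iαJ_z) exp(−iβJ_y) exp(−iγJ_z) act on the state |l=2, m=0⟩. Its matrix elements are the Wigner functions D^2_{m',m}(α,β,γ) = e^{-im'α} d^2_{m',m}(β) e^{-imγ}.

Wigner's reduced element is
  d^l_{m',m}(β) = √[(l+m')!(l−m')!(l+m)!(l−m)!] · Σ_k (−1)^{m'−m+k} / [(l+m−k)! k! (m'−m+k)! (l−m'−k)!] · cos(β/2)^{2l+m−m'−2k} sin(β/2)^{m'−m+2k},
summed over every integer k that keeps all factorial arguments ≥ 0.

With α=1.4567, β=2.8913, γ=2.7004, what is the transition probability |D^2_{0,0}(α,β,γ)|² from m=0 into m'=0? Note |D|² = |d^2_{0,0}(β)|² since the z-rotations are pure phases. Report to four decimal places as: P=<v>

P=0.8244

Split into d^2_{0,0}(β=2.8913) × two z-phases.
Half-angle: c=0.124820, s=0.992179. N=√(2·2·2·2)=4.000000
Admissible k: 0..2 (factorial args all ≥0)
  k=0: (−1)^0·4.0000/(4)·0.1248^4·0.9922^0 = +0.000243
  k=1: (−1)^1·4.0000/(1)·0.1248^2·0.9922^2 = -0.061349
  k=2: (−1)^2·4.0000/(4)·0.1248^0·0.9922^4 = +0.969083
d^2_{0,0}(2.8913) = +0.000243 -0.061349 +0.969083 = +0.907976
|D^2_{0,0}|² = |d^2_{0,0}(β)|² = (+0.907976)² = 0.824421 (the z-rotation phases have unit modulus)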